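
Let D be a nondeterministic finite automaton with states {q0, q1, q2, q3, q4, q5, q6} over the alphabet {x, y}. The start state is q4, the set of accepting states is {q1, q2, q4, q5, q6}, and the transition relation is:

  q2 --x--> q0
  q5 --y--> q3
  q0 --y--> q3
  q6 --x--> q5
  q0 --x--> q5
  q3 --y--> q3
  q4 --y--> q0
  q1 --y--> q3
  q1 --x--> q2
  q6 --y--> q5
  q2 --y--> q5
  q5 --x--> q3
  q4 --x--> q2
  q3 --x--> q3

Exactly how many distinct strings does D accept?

5

The useful subgraph on states {q0, q2, q4, q5} is acyclic, so L(D) is finite; the longest accepting path visits 4 useful states, giving maximum string length 3.
Counting accepting paths from q4 by length: 1 of length 0, 1 of length 1, 2 of length 2, 1 of length 3. Total 5.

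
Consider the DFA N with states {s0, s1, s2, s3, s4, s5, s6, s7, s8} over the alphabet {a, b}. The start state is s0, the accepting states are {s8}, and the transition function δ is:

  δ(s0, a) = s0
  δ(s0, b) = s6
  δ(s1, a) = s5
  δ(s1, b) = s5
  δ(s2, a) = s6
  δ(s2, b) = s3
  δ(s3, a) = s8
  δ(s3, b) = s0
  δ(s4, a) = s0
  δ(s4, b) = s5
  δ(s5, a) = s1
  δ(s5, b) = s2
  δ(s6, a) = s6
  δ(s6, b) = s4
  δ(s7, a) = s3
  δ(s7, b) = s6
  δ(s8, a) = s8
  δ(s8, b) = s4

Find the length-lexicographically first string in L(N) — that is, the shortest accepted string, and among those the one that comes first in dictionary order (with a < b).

A breadth-first search from s0 reaches an accepting state first via the path s0 → s6 → s4 → s5 → s2 → s3 → s8 on input bbbbba.
No string of length < 6 is accepted (BFS exhausts all shorter strings without reaching an accepting state), and bbbbba is the lexicographically least accepting string of length 6.

bbbbba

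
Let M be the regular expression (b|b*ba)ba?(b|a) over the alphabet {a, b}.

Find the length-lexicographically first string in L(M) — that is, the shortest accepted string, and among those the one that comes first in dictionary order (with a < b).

By inspection of the expression, no string of length less than 3 matches, and bba is the lexicographically first match of length 3.

bba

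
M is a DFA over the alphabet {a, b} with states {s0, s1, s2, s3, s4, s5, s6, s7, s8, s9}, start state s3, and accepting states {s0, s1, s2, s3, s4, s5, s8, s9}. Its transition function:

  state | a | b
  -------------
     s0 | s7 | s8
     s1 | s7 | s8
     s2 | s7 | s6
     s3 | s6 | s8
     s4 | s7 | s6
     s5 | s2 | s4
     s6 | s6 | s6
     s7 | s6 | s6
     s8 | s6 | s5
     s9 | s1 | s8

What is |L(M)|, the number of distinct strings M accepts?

The useful subgraph on states {s2, s3, s4, s5, s8} is acyclic, so L(M) is finite; the longest accepting path visits 4 useful states, giving maximum string length 3.
Counting accepting paths from s3 by length: 1 of length 0, 1 of length 1, 1 of length 2, 2 of length 3. Total 5.

5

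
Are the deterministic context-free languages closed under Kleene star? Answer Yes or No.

L = {c aⁿbⁿ : n≥0} ∪ {cc aⁿb²ⁿ : n≥0} is a DCFL (the number of leading c's fixes which ratio the DPDA checks), but L* is not. Every word of L starts with c, so in a factorisation of the string cc aⁱbʲ (i≥1) into words of L each factor begins at one of the two c's: either the whole string is a single word of L (forcing j = 2i), or it splits as c · (c aⁱbʲ) with c ∈ L (take n = 0) and c aⁱbʲ ∈ L (forcing j = i). Thus L* ∩ cca⁺b* = {cc aⁿbⁿ : n≥1} ∪ {cc aⁿb²ⁿ : n≥1}. A DPDA for L* would give one for this intersection with a regular set, and, started from its configuration after reading cc, one for {aⁿbⁿ : n≥1} ∪ {aⁿb²ⁿ : n≥1}, which no deterministic PDA accepts (a DPDA for it would have a single run on aⁿb²ⁿ, accepting after the prefix aⁿbⁿ and accepting again after n more b's; an ordinary PDA that simulates it on a's and b's and, at any moment when it is accepting, may switch to reading only a fresh letter d while feeding each d to the simulation as a b, would accept aⁱbʲdᵏ (k≥1) exactly when both aⁱbʲ and aⁱbʲ⁺ᵏ are in the language, i.e. its language intersected with the regular set a*b*d⁺ would be exactly {aⁿbⁿdⁿ : n≥1} — impossible, since context-free languages are closed under intersection with regular sets and {aⁿbⁿdⁿ} is not context-free). So L* is not a DCFL.

No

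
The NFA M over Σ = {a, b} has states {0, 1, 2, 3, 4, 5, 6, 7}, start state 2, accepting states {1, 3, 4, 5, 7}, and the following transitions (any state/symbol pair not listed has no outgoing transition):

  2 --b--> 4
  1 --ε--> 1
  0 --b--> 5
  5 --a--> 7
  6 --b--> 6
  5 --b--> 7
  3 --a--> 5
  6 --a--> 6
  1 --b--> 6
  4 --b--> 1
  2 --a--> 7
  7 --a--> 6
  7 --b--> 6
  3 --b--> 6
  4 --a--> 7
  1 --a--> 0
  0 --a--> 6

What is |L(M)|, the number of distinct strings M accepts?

7

The useful subgraph on states {0, 1, 2, 4, 5, 7} is acyclic, so L(M) is finite; the longest accepting path visits 6 useful states, giving maximum string length 5.
Counting accepting paths from 2 by length: 2 of length 1, 2 of length 2, 1 of length 4, 2 of length 5. Total 7.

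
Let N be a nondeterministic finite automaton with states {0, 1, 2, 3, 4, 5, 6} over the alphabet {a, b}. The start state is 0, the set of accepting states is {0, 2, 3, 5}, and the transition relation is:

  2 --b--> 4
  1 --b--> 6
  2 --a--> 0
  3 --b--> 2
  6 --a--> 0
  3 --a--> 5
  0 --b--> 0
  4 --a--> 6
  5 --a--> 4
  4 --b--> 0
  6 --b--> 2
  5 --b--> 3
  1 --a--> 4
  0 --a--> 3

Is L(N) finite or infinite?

infinite

State 0 is reachable from the start and can reach an accepting state, and it lies on the cycle 0 → 0.
Traversing that cycle any number of times yields accepted strings of unbounded length, so the language is infinite.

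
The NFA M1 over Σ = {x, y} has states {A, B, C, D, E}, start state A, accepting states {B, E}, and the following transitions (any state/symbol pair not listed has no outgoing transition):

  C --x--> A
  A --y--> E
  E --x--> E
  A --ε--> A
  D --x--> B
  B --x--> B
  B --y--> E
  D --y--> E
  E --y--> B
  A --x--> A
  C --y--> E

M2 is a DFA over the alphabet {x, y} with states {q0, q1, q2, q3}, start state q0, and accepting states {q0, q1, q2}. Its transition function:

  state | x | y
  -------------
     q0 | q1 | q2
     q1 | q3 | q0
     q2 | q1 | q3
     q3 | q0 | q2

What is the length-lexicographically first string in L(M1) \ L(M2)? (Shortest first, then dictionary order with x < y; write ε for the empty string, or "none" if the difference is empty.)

The string yy is accepted by M1 but not by M2.
No shorter string lies in the difference, and yy is the lexicographically first length-2 string in L(M1) \ L(M2).

yy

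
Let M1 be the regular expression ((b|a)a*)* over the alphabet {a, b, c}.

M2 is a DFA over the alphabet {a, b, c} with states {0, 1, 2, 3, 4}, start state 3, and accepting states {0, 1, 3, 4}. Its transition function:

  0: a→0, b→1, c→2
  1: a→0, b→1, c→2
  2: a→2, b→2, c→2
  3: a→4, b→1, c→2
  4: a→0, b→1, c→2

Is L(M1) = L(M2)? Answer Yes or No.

Yes

Converting the expression M1 to a DFA (subset construction, then merging equivalent states) gives the minimal DFA with states {r0, r1}, start state r0, accepting states {r0} and transitions r0: a→r0, b→r0, c→r1; r1: a→r1, b→r1, c→r1.
Exploring the product automaton M1 × M2 from the start pair (r0, 3), following both machines on each input symbol, reaches 5 state pairs: (r0, 3), (r0, 4), (r0, 1), (r1, 2), (r0, 0).
M1 accepts in {r0} and M2 accepts in {0, 1, 3, 4}. In every reachable pair the two components are either both accepting — (r0, 3), (r0, 4), (r0, 1), (r0, 0) — or both non-accepting, so no string is accepted by exactly one of the machines: L(M1) \ L(M2) and L(M2) \ L(M1) are both empty.
Hence every string is accepted by M1 iff it is accepted by M2, and the two languages coincide.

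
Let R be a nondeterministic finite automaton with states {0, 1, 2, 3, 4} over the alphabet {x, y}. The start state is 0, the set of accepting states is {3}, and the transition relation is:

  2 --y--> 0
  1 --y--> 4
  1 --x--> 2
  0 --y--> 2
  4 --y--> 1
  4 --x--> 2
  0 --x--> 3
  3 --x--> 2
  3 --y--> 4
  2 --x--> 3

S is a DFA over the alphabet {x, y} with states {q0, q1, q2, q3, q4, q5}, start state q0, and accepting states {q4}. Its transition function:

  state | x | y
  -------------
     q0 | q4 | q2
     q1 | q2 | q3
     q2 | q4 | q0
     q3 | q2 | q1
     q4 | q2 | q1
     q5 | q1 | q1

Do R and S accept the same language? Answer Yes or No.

Yes

Exploring the product automaton R × S from the start pair (0, q0), following both machines on each input symbol, reaches 5 state pairs: (0, q0), (3, q4), (2, q2), (4, q1), (1, q3).
R accepts in {3} and S accepts in {q4}. In every reachable pair the two components are either both accepting — (3, q4) — or both non-accepting, so no string is accepted by exactly one of the machines: L(R) \ L(S) and L(S) \ L(R) are both empty.
Hence every string is accepted by R iff it is accepted by S, and the two languages coincide.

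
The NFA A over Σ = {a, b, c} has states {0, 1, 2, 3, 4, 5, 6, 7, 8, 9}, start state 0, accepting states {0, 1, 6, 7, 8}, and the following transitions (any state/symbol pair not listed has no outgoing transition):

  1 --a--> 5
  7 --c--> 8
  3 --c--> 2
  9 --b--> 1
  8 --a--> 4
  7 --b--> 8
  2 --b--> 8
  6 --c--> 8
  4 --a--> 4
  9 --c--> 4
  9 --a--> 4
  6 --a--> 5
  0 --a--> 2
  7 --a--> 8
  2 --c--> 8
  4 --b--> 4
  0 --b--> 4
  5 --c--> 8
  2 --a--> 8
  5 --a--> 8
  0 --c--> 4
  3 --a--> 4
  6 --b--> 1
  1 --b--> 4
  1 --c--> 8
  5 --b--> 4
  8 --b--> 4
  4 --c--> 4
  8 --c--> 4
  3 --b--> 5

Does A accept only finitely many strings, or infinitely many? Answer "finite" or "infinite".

finite

The useful states (reachable from 0 and able to reach an accepting state) are {0, 2, 8}.
Restricted to these states the transition graph has no cycle, so every accepting path has bounded length and L is finite.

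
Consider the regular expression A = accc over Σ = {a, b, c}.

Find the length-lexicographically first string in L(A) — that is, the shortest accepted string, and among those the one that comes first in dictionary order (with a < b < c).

accc

By inspection of the expression, no string of length less than 4 matches, and accc is the lexicographically first match of length 4.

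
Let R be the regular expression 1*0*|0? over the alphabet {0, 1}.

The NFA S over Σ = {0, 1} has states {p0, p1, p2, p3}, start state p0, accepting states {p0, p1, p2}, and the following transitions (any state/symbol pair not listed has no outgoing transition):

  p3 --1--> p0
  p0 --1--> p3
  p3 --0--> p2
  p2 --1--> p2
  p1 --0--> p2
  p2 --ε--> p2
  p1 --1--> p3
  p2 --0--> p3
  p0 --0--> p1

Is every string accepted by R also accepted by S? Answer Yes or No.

No

The string 1 is in L(R) but not in L(S).
So L(R) ⊄ L(S).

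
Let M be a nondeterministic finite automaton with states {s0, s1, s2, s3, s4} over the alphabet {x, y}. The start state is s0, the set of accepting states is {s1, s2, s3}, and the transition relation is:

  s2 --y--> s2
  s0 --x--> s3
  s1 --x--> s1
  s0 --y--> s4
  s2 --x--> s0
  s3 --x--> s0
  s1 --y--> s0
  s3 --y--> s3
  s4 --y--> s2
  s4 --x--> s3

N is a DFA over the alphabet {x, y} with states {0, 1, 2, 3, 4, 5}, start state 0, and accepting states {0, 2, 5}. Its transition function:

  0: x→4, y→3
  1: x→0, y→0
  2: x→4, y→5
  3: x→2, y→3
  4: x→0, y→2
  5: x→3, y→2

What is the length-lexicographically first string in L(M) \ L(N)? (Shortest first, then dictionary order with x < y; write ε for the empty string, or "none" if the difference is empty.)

The string x is accepted by M but not by N.
No shorter string lies in the difference, and x is the lexicographically first length-1 string in L(M) \ L(N).

x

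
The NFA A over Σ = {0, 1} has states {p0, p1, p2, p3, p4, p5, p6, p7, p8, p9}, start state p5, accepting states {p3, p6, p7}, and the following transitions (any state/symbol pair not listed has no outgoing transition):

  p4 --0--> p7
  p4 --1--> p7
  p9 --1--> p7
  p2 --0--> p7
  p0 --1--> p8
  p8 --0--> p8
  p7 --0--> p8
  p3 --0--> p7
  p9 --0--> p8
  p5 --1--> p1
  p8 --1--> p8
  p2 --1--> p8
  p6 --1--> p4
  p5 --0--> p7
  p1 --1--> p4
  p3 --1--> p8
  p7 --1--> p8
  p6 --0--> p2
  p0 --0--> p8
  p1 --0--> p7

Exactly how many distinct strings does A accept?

4

The useful subgraph on states {p1, p4, p5, p7} is acyclic, so L(A) is finite; the longest accepting path visits 4 useful states, giving maximum string length 3.
Counting accepting paths from p5 by length: 1 of length 1, 1 of length 2, 2 of length 3. Total 4.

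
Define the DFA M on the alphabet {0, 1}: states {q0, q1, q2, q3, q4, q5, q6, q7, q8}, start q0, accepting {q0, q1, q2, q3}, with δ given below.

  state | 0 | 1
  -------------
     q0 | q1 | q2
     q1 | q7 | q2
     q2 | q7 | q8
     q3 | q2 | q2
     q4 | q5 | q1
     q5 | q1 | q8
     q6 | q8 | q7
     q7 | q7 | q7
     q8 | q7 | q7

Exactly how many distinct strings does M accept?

4

The useful subgraph on states {q0, q1, q2} is acyclic, so L(M) is finite; the longest accepting path visits 3 useful states, giving maximum string length 2.
Counting accepting paths from q0 by length: 1 of length 0, 2 of length 1, 1 of length 2. Total 4.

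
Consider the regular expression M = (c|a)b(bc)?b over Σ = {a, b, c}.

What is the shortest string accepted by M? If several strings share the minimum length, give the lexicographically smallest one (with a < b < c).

By inspection of the expression, no string of length less than 3 matches, and abb is the lexicographically first match of length 3.

abb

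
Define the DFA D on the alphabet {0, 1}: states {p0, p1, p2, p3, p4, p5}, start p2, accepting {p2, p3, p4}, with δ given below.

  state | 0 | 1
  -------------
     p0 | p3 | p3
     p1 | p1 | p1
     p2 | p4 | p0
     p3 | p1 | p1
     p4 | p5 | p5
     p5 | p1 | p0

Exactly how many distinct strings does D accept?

8

The useful subgraph on states {p0, p2, p3, p4, p5} is acyclic, so L(D) is finite; the longest accepting path visits 5 useful states, giving maximum string length 4.
Counting accepting paths from p2 by length: 1 of length 0, 1 of length 1, 2 of length 2, 4 of length 4. Total 8.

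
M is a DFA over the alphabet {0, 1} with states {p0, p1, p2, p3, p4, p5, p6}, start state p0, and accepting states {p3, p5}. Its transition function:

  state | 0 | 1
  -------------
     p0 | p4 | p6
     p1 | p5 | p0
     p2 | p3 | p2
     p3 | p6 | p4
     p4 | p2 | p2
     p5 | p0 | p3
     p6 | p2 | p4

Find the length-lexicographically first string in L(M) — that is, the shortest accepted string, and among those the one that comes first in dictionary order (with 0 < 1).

A breadth-first search from p0 reaches an accepting state first via the path p0 → p4 → p2 → p3 on input 000.
No string of length < 3 is accepted (BFS exhausts all shorter strings without reaching an accepting state), and 000 is the lexicographically least accepting string of length 3.

000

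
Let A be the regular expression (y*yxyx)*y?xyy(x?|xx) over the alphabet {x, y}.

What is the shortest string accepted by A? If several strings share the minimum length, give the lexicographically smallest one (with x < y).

xyy

By inspection of the expression, no string of length less than 3 matches, and xyy is the lexicographically first match of length 3.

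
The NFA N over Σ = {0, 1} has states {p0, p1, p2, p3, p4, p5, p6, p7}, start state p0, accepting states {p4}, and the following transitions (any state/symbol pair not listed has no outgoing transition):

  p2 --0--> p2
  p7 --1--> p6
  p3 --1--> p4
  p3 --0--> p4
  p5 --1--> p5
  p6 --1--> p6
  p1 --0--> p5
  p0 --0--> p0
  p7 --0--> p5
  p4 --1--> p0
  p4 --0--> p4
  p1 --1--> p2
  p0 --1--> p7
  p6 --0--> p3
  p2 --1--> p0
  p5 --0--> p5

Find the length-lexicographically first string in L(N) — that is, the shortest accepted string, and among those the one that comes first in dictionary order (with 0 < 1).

1100

A breadth-first search from p0 reaches an accepting state first via the path p0 → p7 → p6 → p3 → p4 on input 1100.
No string of length < 4 is accepted (BFS exhausts all shorter strings without reaching an accepting state), and 1100 is the lexicographically least accepting string of length 4.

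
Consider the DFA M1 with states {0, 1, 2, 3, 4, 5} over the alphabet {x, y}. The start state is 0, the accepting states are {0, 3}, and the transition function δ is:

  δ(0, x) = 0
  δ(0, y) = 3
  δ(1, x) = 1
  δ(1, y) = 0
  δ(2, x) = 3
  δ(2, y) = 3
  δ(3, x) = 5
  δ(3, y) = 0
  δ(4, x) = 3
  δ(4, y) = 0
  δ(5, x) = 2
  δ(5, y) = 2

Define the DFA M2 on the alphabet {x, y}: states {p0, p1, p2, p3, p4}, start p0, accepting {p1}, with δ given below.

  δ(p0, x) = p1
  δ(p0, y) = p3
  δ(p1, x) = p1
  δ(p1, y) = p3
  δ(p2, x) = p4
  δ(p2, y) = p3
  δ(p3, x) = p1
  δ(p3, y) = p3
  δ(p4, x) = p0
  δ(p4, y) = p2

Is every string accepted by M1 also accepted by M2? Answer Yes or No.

No

The empty string ε is in L(M1) but not in L(M2).
So L(M1) ⊄ L(M2).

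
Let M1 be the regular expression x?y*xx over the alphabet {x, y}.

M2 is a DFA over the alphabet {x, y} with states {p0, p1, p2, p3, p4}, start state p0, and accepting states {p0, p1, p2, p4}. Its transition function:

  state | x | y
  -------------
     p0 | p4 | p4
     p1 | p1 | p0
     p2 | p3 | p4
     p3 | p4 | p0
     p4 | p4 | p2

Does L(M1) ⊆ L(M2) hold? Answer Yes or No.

Converting the expression M1 to a DFA (subset construction, then merging equivalent states) gives the minimal DFA with states {r0, r1, r2, r3, r4, r5, r6}, start state r0, accepting states {r3, r5} and transitions r0: x→r1, y→r2; r1: x→r3, y→r2; r2: x→r4, y→r2; r3: x→r5, y→r6; r4: x→r5, y→r6; r5: x→r6, y→r6; r6: x→r6, y→r6.
Exploring the product automaton M1 × M2 from the start pair (r0, p0), following both machines on each input symbol, reaches 12 state pairs: (r0, p0), (r1, p4), (r2, p4), (r3, p4), (r2, p2), (r4, p4), (r5, p4), (r6, p2), (r4, p3), (r6, p4), (r6, p3), (r6, p0).
M1 accepts in {r3, r5} and M2 accepts in {p0, p1, p2, p4}. The reachable pairs whose M1-component is accepting are (r3, p4), (r5, p4); in each of them the M2-component is accepting too, so the product for L(M1) \ L(M2) (M1-component accepting, M2-component rejecting) has no reachable accepting pair and the difference is empty.
Hence every string in L(M1) is also in L(M2).

Yes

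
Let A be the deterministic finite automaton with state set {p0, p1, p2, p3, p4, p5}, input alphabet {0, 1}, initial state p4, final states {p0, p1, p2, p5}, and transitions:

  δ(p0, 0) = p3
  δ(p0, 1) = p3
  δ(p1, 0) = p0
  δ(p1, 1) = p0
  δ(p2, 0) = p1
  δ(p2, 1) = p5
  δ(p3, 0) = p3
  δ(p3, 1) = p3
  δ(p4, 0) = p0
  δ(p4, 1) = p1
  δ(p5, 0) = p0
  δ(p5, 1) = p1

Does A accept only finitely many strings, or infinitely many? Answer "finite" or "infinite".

The useful states (reachable from p4 and able to reach an accepting state) are {p0, p1, p4}.
Restricted to these states the transition graph has no cycle, so every accepting path has bounded length and L is finite.

finite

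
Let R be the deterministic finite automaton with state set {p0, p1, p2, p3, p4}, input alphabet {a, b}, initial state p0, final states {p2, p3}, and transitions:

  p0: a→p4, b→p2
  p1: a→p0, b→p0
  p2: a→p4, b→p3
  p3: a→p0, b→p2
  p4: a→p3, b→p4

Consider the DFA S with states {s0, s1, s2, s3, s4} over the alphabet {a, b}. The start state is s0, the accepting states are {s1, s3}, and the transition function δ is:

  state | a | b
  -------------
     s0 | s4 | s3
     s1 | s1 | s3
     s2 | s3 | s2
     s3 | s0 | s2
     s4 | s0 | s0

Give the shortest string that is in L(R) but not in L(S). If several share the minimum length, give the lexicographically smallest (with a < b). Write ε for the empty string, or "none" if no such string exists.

aa

The string aa is accepted by R but not by S.
No shorter string lies in the difference, and aa is the lexicographically first length-2 string in L(R) \ L(S).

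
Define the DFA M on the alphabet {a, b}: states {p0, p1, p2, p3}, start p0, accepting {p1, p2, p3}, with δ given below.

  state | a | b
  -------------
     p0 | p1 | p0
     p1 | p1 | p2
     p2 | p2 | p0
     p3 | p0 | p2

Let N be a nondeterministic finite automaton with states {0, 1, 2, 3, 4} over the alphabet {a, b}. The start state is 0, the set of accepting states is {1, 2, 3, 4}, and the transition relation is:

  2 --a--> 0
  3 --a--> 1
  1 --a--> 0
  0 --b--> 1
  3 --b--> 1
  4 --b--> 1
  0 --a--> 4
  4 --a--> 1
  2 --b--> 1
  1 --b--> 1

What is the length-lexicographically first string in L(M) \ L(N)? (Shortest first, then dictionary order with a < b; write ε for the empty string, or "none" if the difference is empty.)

The string ba is accepted by M but not by N.
No shorter string lies in the difference, and ba is the lexicographically first length-2 string in L(M) \ L(N).

ba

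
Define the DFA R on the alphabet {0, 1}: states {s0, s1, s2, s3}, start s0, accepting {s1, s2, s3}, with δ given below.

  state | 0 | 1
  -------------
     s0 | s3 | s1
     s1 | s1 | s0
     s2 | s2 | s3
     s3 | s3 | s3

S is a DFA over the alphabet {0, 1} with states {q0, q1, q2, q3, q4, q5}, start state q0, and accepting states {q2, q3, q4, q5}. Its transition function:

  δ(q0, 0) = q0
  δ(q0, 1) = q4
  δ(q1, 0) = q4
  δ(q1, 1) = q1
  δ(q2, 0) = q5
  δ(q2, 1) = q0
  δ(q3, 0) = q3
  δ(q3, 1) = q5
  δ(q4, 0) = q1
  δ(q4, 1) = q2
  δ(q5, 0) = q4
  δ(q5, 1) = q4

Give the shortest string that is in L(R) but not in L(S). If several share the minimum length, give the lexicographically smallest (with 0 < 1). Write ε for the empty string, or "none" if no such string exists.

The string 0 is accepted by R but not by S.
No shorter string lies in the difference, and 0 is the lexicographically first length-1 string in L(R) \ L(S).

0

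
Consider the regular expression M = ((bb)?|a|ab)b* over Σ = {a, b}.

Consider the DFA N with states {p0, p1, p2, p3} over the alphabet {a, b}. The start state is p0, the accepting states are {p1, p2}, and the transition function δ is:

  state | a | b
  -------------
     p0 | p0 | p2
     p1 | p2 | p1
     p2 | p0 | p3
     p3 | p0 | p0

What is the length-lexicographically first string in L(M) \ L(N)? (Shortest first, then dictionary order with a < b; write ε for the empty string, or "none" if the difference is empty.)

ε

The empty string ε is accepted by M but not by N.
Since ε is the unique shortest string, it is the required witness.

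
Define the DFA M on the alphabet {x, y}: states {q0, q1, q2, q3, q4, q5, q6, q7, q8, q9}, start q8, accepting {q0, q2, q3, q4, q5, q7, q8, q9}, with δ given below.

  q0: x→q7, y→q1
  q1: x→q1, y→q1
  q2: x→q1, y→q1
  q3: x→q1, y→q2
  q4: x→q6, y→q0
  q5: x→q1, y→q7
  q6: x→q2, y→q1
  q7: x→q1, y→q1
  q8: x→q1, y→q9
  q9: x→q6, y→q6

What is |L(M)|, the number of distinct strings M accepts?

The useful subgraph on states {q2, q6, q8, q9} is acyclic, so L(M) is finite; the longest accepting path visits 4 useful states, giving maximum string length 3.
Counting accepting paths from q8 by length: 1 of length 0, 1 of length 1, 2 of length 3. Total 4.

4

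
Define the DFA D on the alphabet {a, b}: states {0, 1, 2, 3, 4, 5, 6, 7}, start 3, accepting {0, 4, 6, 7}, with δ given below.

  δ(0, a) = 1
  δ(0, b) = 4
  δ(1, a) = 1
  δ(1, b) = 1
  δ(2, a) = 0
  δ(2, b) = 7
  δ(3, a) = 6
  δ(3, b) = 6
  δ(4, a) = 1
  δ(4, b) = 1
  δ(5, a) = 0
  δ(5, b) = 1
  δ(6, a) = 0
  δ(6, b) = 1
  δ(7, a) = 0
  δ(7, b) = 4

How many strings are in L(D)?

The useful subgraph on states {0, 3, 4, 6} is acyclic, so L(D) is finite; the longest accepting path visits 4 useful states, giving maximum string length 3.
Counting accepting paths from 3 by length: 2 of length 1, 2 of length 2, 2 of length 3. Total 6.

6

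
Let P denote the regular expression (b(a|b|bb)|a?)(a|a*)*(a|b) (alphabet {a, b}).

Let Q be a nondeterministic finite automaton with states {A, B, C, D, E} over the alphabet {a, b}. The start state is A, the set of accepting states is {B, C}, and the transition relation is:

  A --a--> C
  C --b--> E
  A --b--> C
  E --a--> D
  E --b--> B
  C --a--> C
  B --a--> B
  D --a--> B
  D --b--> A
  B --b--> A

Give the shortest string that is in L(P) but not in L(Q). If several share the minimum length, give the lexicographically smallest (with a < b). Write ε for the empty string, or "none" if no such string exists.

ab

The string ab is accepted by P but not by Q.
No shorter string lies in the difference, and ab is the lexicographically first length-2 string in L(P) \ L(Q).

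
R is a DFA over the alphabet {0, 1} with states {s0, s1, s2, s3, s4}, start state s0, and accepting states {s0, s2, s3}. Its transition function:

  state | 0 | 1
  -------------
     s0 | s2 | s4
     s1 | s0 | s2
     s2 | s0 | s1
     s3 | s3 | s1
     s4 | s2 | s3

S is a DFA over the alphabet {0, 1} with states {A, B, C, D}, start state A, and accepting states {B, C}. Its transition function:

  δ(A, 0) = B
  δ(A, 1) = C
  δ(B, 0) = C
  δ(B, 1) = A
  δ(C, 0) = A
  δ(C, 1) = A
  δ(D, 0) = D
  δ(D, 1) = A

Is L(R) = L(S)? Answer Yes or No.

No

The empty string ε is accepted by R but rejected by S.
So L(R) ≠ L(S).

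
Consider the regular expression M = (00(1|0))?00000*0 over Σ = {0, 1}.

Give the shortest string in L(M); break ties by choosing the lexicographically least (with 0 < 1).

00000

By inspection of the expression, no string of length less than 5 matches, and 00000 is the lexicographically first match of length 5.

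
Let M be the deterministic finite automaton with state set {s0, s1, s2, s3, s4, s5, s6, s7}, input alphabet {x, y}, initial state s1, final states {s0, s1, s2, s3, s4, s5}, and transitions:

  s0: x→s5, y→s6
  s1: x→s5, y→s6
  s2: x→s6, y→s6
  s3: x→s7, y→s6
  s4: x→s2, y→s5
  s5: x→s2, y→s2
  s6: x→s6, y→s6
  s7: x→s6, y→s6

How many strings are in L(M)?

4

The useful subgraph on states {s1, s2, s5} is acyclic, so L(M) is finite; the longest accepting path visits 3 useful states, giving maximum string length 2.
Counting accepting paths from s1 by length: 1 of length 0, 1 of length 1, 2 of length 2. Total 4.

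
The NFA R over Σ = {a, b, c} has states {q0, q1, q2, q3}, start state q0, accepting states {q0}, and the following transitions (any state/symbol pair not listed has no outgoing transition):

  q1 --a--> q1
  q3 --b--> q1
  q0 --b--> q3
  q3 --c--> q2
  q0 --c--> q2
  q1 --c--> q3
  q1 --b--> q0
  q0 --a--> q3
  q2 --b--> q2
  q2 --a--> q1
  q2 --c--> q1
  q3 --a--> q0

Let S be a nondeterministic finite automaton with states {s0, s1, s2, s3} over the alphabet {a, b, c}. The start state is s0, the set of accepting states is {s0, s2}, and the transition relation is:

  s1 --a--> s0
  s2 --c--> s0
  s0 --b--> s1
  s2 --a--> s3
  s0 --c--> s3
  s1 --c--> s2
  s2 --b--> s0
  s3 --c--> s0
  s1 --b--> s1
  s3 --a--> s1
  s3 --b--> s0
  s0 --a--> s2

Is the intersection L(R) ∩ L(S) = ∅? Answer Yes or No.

The empty string ε is accepted by both R and S.
Hence L(R) ∩ L(S) ≠ ∅.

No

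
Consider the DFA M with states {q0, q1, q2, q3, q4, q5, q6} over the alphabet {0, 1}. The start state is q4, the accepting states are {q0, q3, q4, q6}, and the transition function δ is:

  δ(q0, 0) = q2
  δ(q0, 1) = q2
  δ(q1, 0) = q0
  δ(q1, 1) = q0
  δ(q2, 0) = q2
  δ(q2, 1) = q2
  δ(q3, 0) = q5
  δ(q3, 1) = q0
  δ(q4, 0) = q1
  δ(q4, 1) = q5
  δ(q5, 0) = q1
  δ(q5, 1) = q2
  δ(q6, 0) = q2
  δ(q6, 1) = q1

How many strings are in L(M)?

The useful subgraph on states {q0, q1, q4, q5} is acyclic, so L(M) is finite; the longest accepting path visits 4 useful states, giving maximum string length 3.
Counting accepting paths from q4 by length: 1 of length 0, 2 of length 2, 2 of length 3. Total 5.

5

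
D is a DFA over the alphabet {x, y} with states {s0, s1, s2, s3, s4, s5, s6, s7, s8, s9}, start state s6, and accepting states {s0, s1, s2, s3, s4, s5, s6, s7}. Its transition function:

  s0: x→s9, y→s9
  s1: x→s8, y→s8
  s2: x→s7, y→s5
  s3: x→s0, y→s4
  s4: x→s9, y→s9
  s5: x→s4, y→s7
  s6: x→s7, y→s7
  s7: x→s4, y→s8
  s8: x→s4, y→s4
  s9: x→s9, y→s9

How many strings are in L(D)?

The useful subgraph on states {s4, s6, s7, s8} is acyclic, so L(D) is finite; the longest accepting path visits 4 useful states, giving maximum string length 3.
Counting accepting paths from s6 by length: 1 of length 0, 2 of length 1, 2 of length 2, 4 of length 3. Total 9.

9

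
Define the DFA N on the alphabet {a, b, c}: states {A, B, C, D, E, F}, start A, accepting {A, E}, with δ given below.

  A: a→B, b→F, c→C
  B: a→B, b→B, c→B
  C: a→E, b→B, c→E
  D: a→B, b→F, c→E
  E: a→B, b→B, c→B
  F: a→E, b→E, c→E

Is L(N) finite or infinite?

The useful states (reachable from A and able to reach an accepting state) are {A, C, E, F}.
Restricted to these states the transition graph has no cycle, so every accepting path has bounded length and L is finite.

finite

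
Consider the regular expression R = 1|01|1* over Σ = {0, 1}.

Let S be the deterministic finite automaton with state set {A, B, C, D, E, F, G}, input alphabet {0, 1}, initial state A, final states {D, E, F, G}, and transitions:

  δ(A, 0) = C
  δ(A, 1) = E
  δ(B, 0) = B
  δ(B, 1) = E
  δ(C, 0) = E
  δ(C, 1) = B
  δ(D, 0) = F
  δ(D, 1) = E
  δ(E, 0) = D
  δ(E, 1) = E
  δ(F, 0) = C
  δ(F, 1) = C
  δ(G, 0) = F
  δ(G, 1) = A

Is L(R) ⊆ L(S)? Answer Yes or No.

The empty string ε is in L(R) but not in L(S).
So L(R) ⊄ L(S).

No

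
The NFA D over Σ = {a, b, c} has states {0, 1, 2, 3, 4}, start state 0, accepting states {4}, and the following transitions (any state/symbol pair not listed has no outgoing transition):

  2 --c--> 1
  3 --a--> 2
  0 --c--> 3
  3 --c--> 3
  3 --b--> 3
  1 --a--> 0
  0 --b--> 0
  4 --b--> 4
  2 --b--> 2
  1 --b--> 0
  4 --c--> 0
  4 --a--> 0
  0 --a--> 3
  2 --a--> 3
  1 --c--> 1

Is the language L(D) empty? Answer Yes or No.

The states reachable from the start state are {0, 1, 2, 3}.
None of the accepting states {4} is reachable, so no string is accepted and L(D) = ∅.

Yes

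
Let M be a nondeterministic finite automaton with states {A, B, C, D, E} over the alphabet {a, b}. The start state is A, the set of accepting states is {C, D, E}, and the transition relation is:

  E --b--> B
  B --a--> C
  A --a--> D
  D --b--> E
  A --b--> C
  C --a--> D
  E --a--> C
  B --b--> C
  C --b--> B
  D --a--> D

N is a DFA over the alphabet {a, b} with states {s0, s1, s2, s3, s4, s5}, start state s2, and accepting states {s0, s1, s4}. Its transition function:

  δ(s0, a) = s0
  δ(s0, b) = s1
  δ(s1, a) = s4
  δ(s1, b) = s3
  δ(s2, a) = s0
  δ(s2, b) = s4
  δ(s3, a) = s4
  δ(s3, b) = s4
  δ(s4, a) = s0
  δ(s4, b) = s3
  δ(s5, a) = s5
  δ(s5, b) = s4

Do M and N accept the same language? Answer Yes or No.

Exploring the product automaton M × N from the start pair (A, s2), following both machines on each input symbol, reaches 5 state pairs: (A, s2), (D, s0), (C, s4), (E, s1), (B, s3).
M accepts in {C, D, E} and N accepts in {s0, s1, s4}. In every reachable pair the two components are either both accepting — (D, s0), (C, s4), (E, s1) — or both non-accepting, so no string is accepted by exactly one of the machines: L(M) \ L(N) and L(N) \ L(M) are both empty.
Hence every string is accepted by M iff it is accepted by N, and the two languages coincide.

Yes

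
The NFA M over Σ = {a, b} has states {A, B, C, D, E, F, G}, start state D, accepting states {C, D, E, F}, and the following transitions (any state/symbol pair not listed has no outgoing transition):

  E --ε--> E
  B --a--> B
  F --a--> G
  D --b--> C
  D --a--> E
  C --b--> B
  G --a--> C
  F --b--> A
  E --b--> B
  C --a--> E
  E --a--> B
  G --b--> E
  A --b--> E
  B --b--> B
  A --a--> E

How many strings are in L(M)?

The useful subgraph on states {C, D, E} is acyclic, so L(M) is finite; the longest accepting path visits 3 useful states, giving maximum string length 2.
Counting accepting paths from D by length: 1 of length 0, 2 of length 1, 1 of length 2. Total 4.

4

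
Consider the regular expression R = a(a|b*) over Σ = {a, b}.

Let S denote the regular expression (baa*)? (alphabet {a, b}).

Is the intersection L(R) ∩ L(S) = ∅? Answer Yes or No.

Yes

Converting the expression R to a DFA (subset construction, then merging equivalent states) gives the minimal DFA with states {r0, r1, r2, r3, r4}, start state r0, accepting states {r1, r3, r4} and transitions r0: a→r1, b→r2; r1: a→r3, b→r4; r2: a→r2, b→r2; r3: a→r2, b→r2; r4: a→r2, b→r4.
Converting the expression S to a DFA (subset construction, then merging equivalent states) gives the minimal DFA with states {s0, s1, s2, s3}, start state s0, accepting states {s0, s3} and transitions s0: a→s1, b→s2; s1: a→s1, b→s1; s2: a→s3, b→s1; s3: a→s3, b→s1.
Exploring the product automaton R × S from the start pair (r0, s0), following both machines on each input symbol, reaches 7 state pairs: (r0, s0), (r1, s1), (r2, s2), (r3, s1), (r4, s1), (r2, s3), (r2, s1).
R accepts in {r1, r3, r4} and S accepts in {s0, s3}; no reachable pair has both components accepting, so no string drives both machines to acceptance simultaneously and L(R) ∩ L(S) = ∅.
So no string is accepted by both, and the intersection is empty.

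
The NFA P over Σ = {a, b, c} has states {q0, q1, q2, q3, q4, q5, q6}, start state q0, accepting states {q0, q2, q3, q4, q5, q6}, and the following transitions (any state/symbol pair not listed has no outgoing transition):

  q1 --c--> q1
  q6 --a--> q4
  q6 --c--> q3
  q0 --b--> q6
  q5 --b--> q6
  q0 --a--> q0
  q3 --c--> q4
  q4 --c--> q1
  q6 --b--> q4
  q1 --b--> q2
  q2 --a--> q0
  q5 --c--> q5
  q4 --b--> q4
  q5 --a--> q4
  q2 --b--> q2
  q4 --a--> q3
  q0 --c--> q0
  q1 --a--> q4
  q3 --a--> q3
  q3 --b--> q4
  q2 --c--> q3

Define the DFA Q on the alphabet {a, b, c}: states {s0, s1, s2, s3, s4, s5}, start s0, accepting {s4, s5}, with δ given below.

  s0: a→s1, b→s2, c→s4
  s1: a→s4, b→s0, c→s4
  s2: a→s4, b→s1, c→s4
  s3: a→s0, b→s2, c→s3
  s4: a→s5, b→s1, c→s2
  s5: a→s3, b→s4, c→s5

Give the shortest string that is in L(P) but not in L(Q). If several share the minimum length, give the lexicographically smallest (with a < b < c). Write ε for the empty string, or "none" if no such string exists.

The empty string ε is accepted by P but not by Q.
Since ε is the unique shortest string, it is the required witness.

ε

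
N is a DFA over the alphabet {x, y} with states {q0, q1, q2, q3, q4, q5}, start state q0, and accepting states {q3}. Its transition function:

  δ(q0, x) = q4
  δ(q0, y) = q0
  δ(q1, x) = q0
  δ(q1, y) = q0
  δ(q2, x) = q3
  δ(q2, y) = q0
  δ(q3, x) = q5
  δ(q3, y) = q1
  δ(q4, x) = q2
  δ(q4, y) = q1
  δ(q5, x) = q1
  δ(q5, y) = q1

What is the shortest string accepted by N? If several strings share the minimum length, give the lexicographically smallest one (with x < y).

A breadth-first search from q0 reaches an accepting state first via the path q0 → q4 → q2 → q3 on input xxx.
No string of length < 3 is accepted (BFS exhausts all shorter strings without reaching an accepting state), and xxx is the lexicographically least accepting string of length 3.

xxx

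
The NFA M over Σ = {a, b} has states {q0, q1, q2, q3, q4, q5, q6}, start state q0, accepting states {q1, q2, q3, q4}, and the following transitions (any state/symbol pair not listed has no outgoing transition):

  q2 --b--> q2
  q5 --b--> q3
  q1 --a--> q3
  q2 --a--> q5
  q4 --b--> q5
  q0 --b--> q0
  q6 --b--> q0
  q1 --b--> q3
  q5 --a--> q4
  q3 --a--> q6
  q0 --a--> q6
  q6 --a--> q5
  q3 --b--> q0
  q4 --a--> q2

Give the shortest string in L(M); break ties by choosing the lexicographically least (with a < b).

A breadth-first search from q0 reaches an accepting state first via the path q0 → q6 → q5 → q4 on input aaa.
No string of length < 3 is accepted (BFS exhausts all shorter strings without reaching an accepting state), and aaa is the lexicographically least accepting string of length 3.

aaa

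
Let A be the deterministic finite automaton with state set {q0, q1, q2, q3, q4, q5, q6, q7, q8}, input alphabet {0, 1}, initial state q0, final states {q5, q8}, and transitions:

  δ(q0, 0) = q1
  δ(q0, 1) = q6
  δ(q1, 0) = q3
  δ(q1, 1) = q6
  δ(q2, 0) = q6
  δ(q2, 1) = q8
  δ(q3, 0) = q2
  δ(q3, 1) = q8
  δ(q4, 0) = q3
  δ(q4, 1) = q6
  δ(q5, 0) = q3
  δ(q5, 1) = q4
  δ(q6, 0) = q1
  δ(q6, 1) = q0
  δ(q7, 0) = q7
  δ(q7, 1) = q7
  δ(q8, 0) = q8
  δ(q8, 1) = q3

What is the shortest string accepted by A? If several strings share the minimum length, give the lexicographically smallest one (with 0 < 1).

A breadth-first search from q0 reaches an accepting state first via the path q0 → q1 → q3 → q8 on input 001.
No string of length < 3 is accepted (BFS exhausts all shorter strings without reaching an accepting state), and 001 is the lexicographically least accepting string of length 3.

001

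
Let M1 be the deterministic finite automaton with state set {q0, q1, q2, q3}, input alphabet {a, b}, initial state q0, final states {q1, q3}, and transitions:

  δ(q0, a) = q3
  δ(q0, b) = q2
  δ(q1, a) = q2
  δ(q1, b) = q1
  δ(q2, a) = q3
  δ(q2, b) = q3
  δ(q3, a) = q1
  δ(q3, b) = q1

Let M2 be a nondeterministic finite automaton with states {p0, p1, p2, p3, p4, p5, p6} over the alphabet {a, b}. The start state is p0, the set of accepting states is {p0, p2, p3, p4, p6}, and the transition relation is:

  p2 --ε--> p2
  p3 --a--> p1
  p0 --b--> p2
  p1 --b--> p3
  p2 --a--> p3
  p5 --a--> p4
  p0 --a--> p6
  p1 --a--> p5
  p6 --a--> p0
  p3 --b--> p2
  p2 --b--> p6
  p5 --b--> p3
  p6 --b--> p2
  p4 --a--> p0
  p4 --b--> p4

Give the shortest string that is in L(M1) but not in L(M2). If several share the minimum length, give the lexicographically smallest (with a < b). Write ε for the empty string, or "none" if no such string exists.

The string baa is accepted by M1 but not by M2.
No shorter string lies in the difference, and baa is the lexicographically first length-3 string in L(M1) \ L(M2).

baa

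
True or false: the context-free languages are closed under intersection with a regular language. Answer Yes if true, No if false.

Yes

Run a PDA for the context-free language and a DFA for the regular one in parallel (product of finite controls, the PDA's stack unchanged, the DFA advancing only on input moves); the product PDA accepts exactly the intersection. (Intersection of two CFLs, by contrast, can fail to be context-free.)
So the context-free languages are closed under intersection with a regular language.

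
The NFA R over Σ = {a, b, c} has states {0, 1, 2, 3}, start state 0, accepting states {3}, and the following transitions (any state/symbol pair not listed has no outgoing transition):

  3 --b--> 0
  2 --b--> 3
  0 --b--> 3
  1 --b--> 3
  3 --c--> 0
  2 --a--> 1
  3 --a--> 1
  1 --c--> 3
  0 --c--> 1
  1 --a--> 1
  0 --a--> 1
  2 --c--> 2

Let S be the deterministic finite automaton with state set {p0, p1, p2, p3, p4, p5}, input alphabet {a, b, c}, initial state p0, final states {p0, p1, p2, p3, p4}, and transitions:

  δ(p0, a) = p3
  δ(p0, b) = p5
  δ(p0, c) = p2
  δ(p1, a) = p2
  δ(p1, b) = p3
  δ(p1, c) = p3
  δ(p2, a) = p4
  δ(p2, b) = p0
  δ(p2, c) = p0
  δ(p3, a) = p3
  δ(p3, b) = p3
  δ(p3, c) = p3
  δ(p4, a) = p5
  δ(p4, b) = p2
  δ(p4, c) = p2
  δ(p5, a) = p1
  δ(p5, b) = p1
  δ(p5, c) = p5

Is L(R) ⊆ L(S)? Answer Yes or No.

The string b is in L(R) but not in L(S).
So L(R) ⊄ L(S).

No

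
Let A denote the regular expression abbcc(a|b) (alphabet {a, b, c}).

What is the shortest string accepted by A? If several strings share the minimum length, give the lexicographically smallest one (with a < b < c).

By inspection of the expression, no string of length less than 6 matches, and abbcca is the lexicographically first match of length 6.

abbcca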